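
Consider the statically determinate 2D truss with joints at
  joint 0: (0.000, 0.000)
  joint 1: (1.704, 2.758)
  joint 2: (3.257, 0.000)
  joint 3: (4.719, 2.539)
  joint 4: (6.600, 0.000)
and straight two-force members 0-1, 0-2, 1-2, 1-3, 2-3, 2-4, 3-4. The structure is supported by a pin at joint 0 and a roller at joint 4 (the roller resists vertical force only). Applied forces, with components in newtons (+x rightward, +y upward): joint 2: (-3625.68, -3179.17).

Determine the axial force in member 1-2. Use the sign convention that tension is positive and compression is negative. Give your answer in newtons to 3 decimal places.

2013.319

N=5 nodes, M=7 members, R=3 reactions → 2N=10, M+R=10
member 0 (0-1): L=3.2419, (cx,cy)=(0.5256,0.8507)
member 1 (0-2): L=3.2570, (cx,cy)=(1.0000,0.0000)
member 2 (1-2): L=3.1652, (cx,cy)=(0.4907,-0.8714)
member 3 (1-3): L=3.0229, (cx,cy)=(0.9974,-0.0724)
member 4 (2-3): L=2.9298, (cx,cy)=(0.4990,0.8666)
member 5 (2-4): L=3.3430, (cx,cy)=(1.0000,0.0000)
member 6 (3-4): L=3.1599, (cx,cy)=(0.5953,-0.8035)
solve A·x = −loads:
  F[0-1] = -1892.8535 N (compression)
  F[0-2] = -2630.7752 N (compression)
  F[1-2] = +2013.3191 N (tension)
  F[1-3] = -1987.9659 N (compression)
  F[2-3] = +1644.1865 N (tension)
  F[2-4] = +1162.2878 N (tension)
  F[3-4] = -1952.5043 N (compression)
  Rx@0 = +3625.6800 N
  Ry@0 = +1610.2978 N
  Ry@4 = +1568.8722 N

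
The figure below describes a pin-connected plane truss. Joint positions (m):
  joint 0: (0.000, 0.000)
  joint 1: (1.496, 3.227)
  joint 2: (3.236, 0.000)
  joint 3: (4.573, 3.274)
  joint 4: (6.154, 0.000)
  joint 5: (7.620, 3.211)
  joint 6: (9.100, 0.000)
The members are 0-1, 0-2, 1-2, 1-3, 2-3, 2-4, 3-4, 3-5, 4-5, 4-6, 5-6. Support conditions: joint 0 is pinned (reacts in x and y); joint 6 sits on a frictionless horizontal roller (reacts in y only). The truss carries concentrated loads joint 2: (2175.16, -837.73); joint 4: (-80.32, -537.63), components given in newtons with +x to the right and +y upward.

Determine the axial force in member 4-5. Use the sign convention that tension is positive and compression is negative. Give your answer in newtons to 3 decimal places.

713.495

N=7 nodes, M=11 members, R=3 reactions → 2N=14, M+R=14
member 0 (0-1): L=3.5569, (cx,cy)=(0.4206,0.9073)
member 1 (0-2): L=3.2360, (cx,cy)=(1.0000,0.0000)
member 2 (1-2): L=3.6662, (cx,cy)=(0.4746,-0.8802)
member 3 (1-3): L=3.0774, (cx,cy)=(0.9999,0.0153)
member 4 (2-3): L=3.5365, (cx,cy)=(0.3781,0.9258)
member 5 (2-4): L=2.9180, (cx,cy)=(1.0000,0.0000)
member 6 (3-4): L=3.6357, (cx,cy)=(0.4348,-0.9005)
member 7 (3-5): L=3.0477, (cx,cy)=(0.9998,-0.0207)
member 8 (4-5): L=3.5298, (cx,cy)=(0.4153,0.9097)
member 9 (4-6): L=2.9460, (cx,cy)=(1.0000,0.0000)
member 10 (5-6): L=3.5357, (cx,cy)=(0.4186,-0.9082)
solve A·x = −loads:
  F[0-1] = -786.8609 N (compression)
  F[0-2] = +2425.7865 N (tension)
  F[1-2] = +798.7218 N (tension)
  F[1-3] = -710.1059 N (compression)
  F[2-3] = +145.4939 N (tension)
  F[2-4] = +574.6976 N (tension)
  F[3-4] = -123.7301 N (compression)
  F[3-5] = -601.3421 N (compression)
  F[4-5] = +713.4948 N (tension)
  F[4-6] = +304.8865 N (tension)
  F[5-6] = -728.3624 N (compression)
  Rx@0 = -2094.8400 N
  Ry@0 = +713.8799 N
  Ry@6 = +661.4801 N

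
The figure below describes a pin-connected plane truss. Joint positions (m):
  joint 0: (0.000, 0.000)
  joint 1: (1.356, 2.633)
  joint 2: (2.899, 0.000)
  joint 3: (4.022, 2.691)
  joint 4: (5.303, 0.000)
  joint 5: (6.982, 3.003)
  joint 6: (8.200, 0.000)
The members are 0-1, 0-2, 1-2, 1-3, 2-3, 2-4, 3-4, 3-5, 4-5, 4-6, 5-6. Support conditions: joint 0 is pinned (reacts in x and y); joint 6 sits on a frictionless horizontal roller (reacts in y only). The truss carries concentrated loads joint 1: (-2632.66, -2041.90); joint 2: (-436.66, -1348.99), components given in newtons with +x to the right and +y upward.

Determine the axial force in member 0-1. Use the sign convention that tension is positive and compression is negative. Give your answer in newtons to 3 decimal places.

N=7 nodes, M=11 members, R=3 reactions → 2N=14, M+R=14
member 0 (0-1): L=2.9617, (cx,cy)=(0.4579,0.8890)
member 1 (0-2): L=2.8990, (cx,cy)=(1.0000,0.0000)
member 2 (1-2): L=3.0518, (cx,cy)=(0.5056,-0.8628)
member 3 (1-3): L=2.6666, (cx,cy)=(0.9998,0.0218)
member 4 (2-3): L=2.9159, (cx,cy)=(0.3851,0.9229)
member 5 (2-4): L=2.4040, (cx,cy)=(1.0000,0.0000)
member 6 (3-4): L=2.9803, (cx,cy)=(0.4298,-0.9029)
member 7 (3-5): L=2.9764, (cx,cy)=(0.9945,0.1048)
member 8 (4-5): L=3.4405, (cx,cy)=(0.4880,0.8728)
member 9 (4-6): L=2.8970, (cx,cy)=(1.0000,0.0000)
member 10 (5-6): L=3.2406, (cx,cy)=(0.3759,-0.9267)
solve A·x = −loads:
  F[0-1] = -3848.7541 N (compression)
  F[0-2] = -1307.1623 N (compression)
  F[1-2] = +1600.7605 N (tension)
  F[1-3] = +61.1694 N (tension)
  F[2-3] = -34.7758 N (compression)
  F[2-4] = -47.7619 N (compression)
  F[3-4] = +37.7520 N (tension)
  F[3-5] = +31.7102 N (tension)
  F[4-5] = -39.0529 N (compression)
  F[4-6] = -12.4772 N (compression)
  F[5-6] = +33.1969 N (tension)
  Rx@0 = +3069.3200 N
  Ry@0 = +3421.6529 N
  Ry@6 = -30.7629 N

-3848.754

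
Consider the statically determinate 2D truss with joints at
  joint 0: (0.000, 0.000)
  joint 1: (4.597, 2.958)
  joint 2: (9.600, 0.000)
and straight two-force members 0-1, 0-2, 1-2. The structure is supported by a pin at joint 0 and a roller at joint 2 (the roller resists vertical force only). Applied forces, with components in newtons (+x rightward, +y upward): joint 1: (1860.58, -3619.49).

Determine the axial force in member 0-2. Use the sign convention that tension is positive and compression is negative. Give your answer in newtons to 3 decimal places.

N=3 nodes, M=3 members, R=3 reactions → 2N=6, M+R=6
member 0 (0-1): L=5.4665, (cx,cy)=(0.8409,0.5411)
member 1 (0-2): L=9.6000, (cx,cy)=(1.0000,0.0000)
member 2 (1-2): L=5.8120, (cx,cy)=(0.8608,-0.5089)
solve A·x = −loads:
  F[0-1] = -2426.4405 N (compression)
  F[0-2] = +3901.0868 N (tension)
  F[1-2] = -4531.9330 N (compression)
  Rx@0 = -1860.5800 N
  Ry@0 = +1312.9909 N
  Ry@2 = +2306.4991 N

3901.087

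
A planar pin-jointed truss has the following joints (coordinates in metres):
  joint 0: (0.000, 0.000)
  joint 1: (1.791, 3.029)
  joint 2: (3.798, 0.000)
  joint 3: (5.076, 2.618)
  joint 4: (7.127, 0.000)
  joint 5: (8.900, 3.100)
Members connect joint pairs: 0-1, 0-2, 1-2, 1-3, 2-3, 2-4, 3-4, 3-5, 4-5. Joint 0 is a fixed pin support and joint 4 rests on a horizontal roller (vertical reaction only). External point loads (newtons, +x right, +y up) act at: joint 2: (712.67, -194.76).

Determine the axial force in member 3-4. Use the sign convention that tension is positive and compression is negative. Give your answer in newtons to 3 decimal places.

N=6 nodes, M=9 members, R=3 reactions → 2N=12, M+R=12
member 0 (0-1): L=3.5189, (cx,cy)=(0.5090,0.8608)
member 1 (0-2): L=3.7980, (cx,cy)=(1.0000,0.0000)
member 2 (1-2): L=3.6336, (cx,cy)=(0.5523,-0.8336)
member 3 (1-3): L=3.3106, (cx,cy)=(0.9923,-0.1241)
member 4 (2-3): L=2.9133, (cx,cy)=(0.4387,0.8986)
member 5 (2-4): L=3.3290, (cx,cy)=(1.0000,0.0000)
member 6 (3-4): L=3.3257, (cx,cy)=(0.6167,-0.7872)
member 7 (3-5): L=3.8543, (cx,cy)=(0.9921,0.1251)
member 8 (4-5): L=3.5712, (cx,cy)=(0.4965,0.8681)
solve A·x = −loads:
  F[0-1] = -105.6847 N (compression)
  F[0-2] = +766.4602 N (tension)
  F[1-2] = +127.7970 N (tension)
  F[1-3] = -125.3483 N (compression)
  F[2-3] = +98.1777 N (tension)
  F[2-4] = +81.3100 N (tension)
  F[3-4] = -131.8458 N (compression)
  F[3-5] = +0.0000 N (tension)
  F[4-5] = -0.0000 N (compression)
  Rx@0 = -712.6700 N
  Ry@0 = +90.9718 N
  Ry@4 = +103.7882 N

-131.846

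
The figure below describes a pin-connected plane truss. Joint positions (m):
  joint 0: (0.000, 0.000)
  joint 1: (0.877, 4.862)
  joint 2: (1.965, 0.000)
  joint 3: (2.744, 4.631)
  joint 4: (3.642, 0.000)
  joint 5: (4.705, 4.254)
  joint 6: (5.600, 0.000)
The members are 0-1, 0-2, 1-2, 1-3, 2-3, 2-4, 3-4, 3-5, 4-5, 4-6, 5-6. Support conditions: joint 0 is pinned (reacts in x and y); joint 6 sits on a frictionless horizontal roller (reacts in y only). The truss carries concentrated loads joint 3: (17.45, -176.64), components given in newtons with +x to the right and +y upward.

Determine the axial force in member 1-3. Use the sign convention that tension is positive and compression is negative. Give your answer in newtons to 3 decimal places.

-31.687

N=7 nodes, M=11 members, R=3 reactions → 2N=14, M+R=14
member 0 (0-1): L=4.9405, (cx,cy)=(0.1775,0.9841)
member 1 (0-2): L=1.9650, (cx,cy)=(1.0000,0.0000)
member 2 (1-2): L=4.9822, (cx,cy)=(0.2184,-0.9759)
member 3 (1-3): L=1.8812, (cx,cy)=(0.9924,-0.1228)
member 4 (2-3): L=4.6961, (cx,cy)=(0.1659,0.9861)
member 5 (2-4): L=1.6770, (cx,cy)=(1.0000,0.0000)
member 6 (3-4): L=4.7173, (cx,cy)=(0.1904,-0.9817)
member 7 (3-5): L=1.9969, (cx,cy)=(0.9820,-0.1888)
member 8 (4-5): L=4.3848, (cx,cy)=(0.2424,0.9702)
member 9 (4-6): L=1.9580, (cx,cy)=(1.0000,0.0000)
member 10 (5-6): L=4.3471, (cx,cy)=(0.2059,-0.9786)
solve A·x = −loads:
  F[0-1] = -76.8768 N (compression)
  F[0-2] = +31.0967 N (tension)
  F[1-2] = +81.5141 N (tension)
  F[1-3] = -31.6872 N (compression)
  F[2-3] = -80.6644 N (compression)
  F[2-4] = +62.2783 N (tension)
  F[3-4] = -94.1802 N (compression)
  F[3-5] = -45.1618 N (compression)
  F[4-5] = +95.3008 N (tension)
  F[4-6] = +21.2461 N (tension)
  F[5-6] = -103.1949 N (compression)
  Rx@0 = -17.4500 N
  Ry@0 = +75.6559 N
  Ry@6 = +100.9841 N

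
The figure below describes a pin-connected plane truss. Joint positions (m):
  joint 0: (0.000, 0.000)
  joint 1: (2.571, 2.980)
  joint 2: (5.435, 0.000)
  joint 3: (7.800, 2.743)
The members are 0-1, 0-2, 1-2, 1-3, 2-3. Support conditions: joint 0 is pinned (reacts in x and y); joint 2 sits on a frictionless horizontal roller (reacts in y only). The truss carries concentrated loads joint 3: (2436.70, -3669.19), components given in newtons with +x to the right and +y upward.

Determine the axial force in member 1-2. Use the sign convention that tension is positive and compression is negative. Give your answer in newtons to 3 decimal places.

N=4 nodes, M=5 members, R=3 reactions → 2N=8, M+R=8
member 0 (0-1): L=3.9358, (cx,cy)=(0.6532,0.7572)
member 1 (0-2): L=5.4350, (cx,cy)=(1.0000,0.0000)
member 2 (1-2): L=4.1331, (cx,cy)=(0.6929,-0.7210)
member 3 (1-3): L=5.2344, (cx,cy)=(0.9990,-0.0453)
member 4 (2-3): L=3.6218, (cx,cy)=(0.6530,0.7574)
solve A·x = −loads:
  F[0-1] = +3732.9294 N (tension)
  F[0-2] = -1.7843 N (compression)
  F[1-2] = -4258.9215 N (compression)
  F[1-3] = +5395.1716 N (tension)
  F[2-3] = -4522.1509 N (compression)
  Rx@0 = -2436.7000 N
  Ry@0 = -2826.4034 N
  Ry@2 = +6495.5934 N

-4258.922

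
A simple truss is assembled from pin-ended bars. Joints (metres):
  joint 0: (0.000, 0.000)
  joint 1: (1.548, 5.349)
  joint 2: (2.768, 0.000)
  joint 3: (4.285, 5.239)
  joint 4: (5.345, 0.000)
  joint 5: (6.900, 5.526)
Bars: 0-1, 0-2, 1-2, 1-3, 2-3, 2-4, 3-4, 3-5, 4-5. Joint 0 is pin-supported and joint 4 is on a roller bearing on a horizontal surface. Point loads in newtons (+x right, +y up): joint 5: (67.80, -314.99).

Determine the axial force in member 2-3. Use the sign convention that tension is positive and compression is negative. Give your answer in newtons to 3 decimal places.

171.913

N=6 nodes, M=9 members, R=3 reactions → 2N=12, M+R=12
member 0 (0-1): L=5.5685, (cx,cy)=(0.2780,0.9606)
member 1 (0-2): L=2.7680, (cx,cy)=(1.0000,0.0000)
member 2 (1-2): L=5.4864, (cx,cy)=(0.2224,-0.9750)
member 3 (1-3): L=2.7392, (cx,cy)=(0.9992,-0.0402)
member 4 (2-3): L=5.4542, (cx,cy)=(0.2781,0.9605)
member 5 (2-4): L=2.5770, (cx,cy)=(1.0000,0.0000)
member 6 (3-4): L=5.3452, (cx,cy)=(0.1983,-0.9801)
member 7 (3-5): L=2.6307, (cx,cy)=(0.9940,0.1091)
member 8 (4-5): L=5.7406, (cx,cy)=(0.2709,0.9626)
solve A·x = −loads:
  F[0-1] = +168.3714 N (tension)
  F[0-2] = +20.9940 N (tension)
  F[1-2] = -169.3702 N (compression)
  F[1-3] = +84.5370 N (tension)
  F[2-3] = +171.9128 N (tension)
  F[2-4] = -64.4835 N (compression)
  F[3-4] = -146.9367 N (compression)
  F[3-5] = +162.3919 N (tension)
  F[4-5] = -345.6280 N (compression)
  Rx@0 = -67.8000 N
  Ry@0 = -161.7348 N
  Ry@4 = +476.7248 N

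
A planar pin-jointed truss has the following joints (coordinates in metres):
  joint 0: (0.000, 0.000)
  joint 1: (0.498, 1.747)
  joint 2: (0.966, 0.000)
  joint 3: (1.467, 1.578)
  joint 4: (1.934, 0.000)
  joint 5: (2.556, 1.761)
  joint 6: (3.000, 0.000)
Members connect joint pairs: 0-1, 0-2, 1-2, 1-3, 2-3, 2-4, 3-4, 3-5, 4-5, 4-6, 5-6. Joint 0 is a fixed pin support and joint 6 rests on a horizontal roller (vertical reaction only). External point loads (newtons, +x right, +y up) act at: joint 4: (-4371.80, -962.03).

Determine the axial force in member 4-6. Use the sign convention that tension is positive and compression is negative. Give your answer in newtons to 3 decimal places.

156.368

N=7 nodes, M=11 members, R=3 reactions → 2N=14, M+R=14
member 0 (0-1): L=1.8166, (cx,cy)=(0.2741,0.9617)
member 1 (0-2): L=0.9660, (cx,cy)=(1.0000,0.0000)
member 2 (1-2): L=1.8086, (cx,cy)=(0.2588,-0.9659)
member 3 (1-3): L=0.9836, (cx,cy)=(0.9851,-0.1718)
member 4 (2-3): L=1.6556, (cx,cy)=(0.3026,0.9531)
member 5 (2-4): L=0.9680, (cx,cy)=(1.0000,0.0000)
member 6 (3-4): L=1.6457, (cx,cy)=(0.2838,-0.9589)
member 7 (3-5): L=1.1043, (cx,cy)=(0.9862,0.1657)
member 8 (4-5): L=1.8676, (cx,cy)=(0.3330,0.9429)
member 9 (4-6): L=1.0660, (cx,cy)=(1.0000,0.0000)
member 10 (5-6): L=1.8161, (cx,cy)=(0.2445,-0.9697)
solve A·x = −loads:
  F[0-1] = -355.4590 N (compression)
  F[0-2] = -4274.3547 N (compression)
  F[1-2] = +389.6963 N (tension)
  F[1-3] = -201.2777 N (compression)
  F[2-3] = -394.9398 N (compression)
  F[2-4] = -4054.0045 N (compression)
  F[3-4] = +286.5530 N (tension)
  F[3-5] = -404.7089 N (compression)
  F[4-5] = +728.8674 N (tension)
  F[4-6] = +156.3678 N (tension)
  F[5-6] = -639.5974 N (compression)
  Rx@0 = +4371.8000 N
  Ry@0 = +341.8413 N
  Ry@6 = +620.1887 N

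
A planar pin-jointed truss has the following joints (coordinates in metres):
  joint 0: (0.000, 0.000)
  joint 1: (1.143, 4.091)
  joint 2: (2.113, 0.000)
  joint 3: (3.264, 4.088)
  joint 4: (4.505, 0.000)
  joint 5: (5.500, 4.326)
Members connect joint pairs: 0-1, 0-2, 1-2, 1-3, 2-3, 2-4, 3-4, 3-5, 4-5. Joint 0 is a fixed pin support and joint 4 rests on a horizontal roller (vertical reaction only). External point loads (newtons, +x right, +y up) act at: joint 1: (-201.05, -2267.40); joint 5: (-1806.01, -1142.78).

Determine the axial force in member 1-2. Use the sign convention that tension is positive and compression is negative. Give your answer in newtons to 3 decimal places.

N=6 nodes, M=9 members, R=3 reactions → 2N=12, M+R=12
member 0 (0-1): L=4.2477, (cx,cy)=(0.2691,0.9631)
member 1 (0-2): L=2.1130, (cx,cy)=(1.0000,0.0000)
member 2 (1-2): L=4.2044, (cx,cy)=(0.2307,-0.9730)
member 3 (1-3): L=2.1210, (cx,cy)=(1.0000,-0.0014)
member 4 (2-3): L=4.2469, (cx,cy)=(0.2710,0.9626)
member 5 (2-4): L=2.3920, (cx,cy)=(1.0000,0.0000)
member 6 (3-4): L=4.2722, (cx,cy)=(0.2905,-0.9569)
member 7 (3-5): L=2.2486, (cx,cy)=(0.9944,0.1058)
member 8 (4-5): L=4.4390, (cx,cy)=(0.2242,0.9746)
solve A·x = −loads:
  F[0-1] = -3485.0892 N (compression)
  F[0-2] = -1069.2626 N (compression)
  F[1-2] = +1120.7869 N (tension)
  F[1-3] = -995.3244 N (compression)
  F[2-3] = -1132.9528 N (compression)
  F[2-4] = -503.6357 N (compression)
  F[3-4] = +962.2585 N (tension)
  F[3-5] = -1590.8285 N (compression)
  F[4-5] = -999.8451 N (compression)
  Rx@0 = +2007.0600 N
  Ry@0 = +3356.5433 N
  Ry@4 = +53.6367 N

1120.787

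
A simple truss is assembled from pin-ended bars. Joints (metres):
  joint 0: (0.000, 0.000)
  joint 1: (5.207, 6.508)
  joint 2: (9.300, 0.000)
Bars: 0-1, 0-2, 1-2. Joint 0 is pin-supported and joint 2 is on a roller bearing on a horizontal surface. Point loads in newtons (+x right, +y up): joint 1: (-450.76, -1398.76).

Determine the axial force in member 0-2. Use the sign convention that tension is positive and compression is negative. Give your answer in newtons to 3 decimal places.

N=3 nodes, M=3 members, R=3 reactions → 2N=6, M+R=6
member 0 (0-1): L=8.3347, (cx,cy)=(0.6247,0.7808)
member 1 (0-2): L=9.3000, (cx,cy)=(1.0000,0.0000)
member 2 (1-2): L=7.6881, (cx,cy)=(0.5324,-0.8465)
solve A·x = −loads:
  F[0-1] = -1192.3664 N (compression)
  F[0-2] = +294.1577 N (tension)
  F[1-2] = -552.5314 N (compression)
  Rx@0 = +450.7600 N
  Ry@0 = +931.0399 N
  Ry@2 = +467.7201 N

294.158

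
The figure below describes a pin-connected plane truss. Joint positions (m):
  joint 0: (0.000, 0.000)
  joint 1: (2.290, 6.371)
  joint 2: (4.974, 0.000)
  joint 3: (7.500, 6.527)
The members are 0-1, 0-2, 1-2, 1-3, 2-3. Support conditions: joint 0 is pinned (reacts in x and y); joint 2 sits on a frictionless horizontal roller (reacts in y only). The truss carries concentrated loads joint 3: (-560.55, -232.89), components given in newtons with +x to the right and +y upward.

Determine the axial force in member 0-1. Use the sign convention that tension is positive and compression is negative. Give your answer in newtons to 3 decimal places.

N=4 nodes, M=5 members, R=3 reactions → 2N=8, M+R=8
member 0 (0-1): L=6.7701, (cx,cy)=(0.3383,0.9411)
member 1 (0-2): L=4.9740, (cx,cy)=(1.0000,0.0000)
member 2 (1-2): L=6.9133, (cx,cy)=(0.3882,-0.9216)
member 3 (1-3): L=5.2123, (cx,cy)=(0.9996,0.0299)
member 4 (2-3): L=6.9987, (cx,cy)=(0.3609,0.9326)
solve A·x = −loads:
  F[0-1] = -655.9616 N (compression)
  F[0-2] = -338.6684 N (compression)
  F[1-2] = +654.3750 N (tension)
  F[1-3] = -476.1482 N (compression)
  F[2-3] = -234.4417 N (compression)
  Rx@0 = +560.5500 N
  Ry@0 = +617.2959 N
  Ry@2 = -384.4059 N

-655.962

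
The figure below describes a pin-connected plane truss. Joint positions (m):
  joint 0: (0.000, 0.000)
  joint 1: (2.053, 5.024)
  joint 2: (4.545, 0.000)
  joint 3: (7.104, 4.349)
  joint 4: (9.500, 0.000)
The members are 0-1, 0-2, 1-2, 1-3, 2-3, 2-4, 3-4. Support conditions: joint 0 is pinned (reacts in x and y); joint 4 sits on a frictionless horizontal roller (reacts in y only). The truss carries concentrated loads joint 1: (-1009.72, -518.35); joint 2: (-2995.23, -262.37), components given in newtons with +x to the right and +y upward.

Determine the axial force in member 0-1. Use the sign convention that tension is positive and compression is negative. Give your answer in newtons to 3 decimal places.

N=5 nodes, M=7 members, R=3 reactions → 2N=10, M+R=10
member 0 (0-1): L=5.4273, (cx,cy)=(0.3783,0.9257)
member 1 (0-2): L=4.5450, (cx,cy)=(1.0000,0.0000)
member 2 (1-2): L=5.6081, (cx,cy)=(0.4444,-0.8958)
member 3 (1-3): L=5.0959, (cx,cy)=(0.9912,-0.1325)
member 4 (2-3): L=5.0460, (cx,cy)=(0.5071,0.8619)
member 5 (2-4): L=4.9550, (cx,cy)=(1.0000,0.0000)
member 6 (3-4): L=4.9653, (cx,cy)=(0.4825,-0.8759)
solve A·x = −loads:
  F[0-1] = -1163.6258 N (compression)
  F[0-2] = -3564.7805 N (compression)
  F[1-2] = +577.0679 N (tension)
  F[1-3] = +315.9093 N (tension)
  F[2-3] = -295.4000 N (compression)
  F[2-4] = -163.3186 N (compression)
  F[3-4] = +338.4527 N (tension)
  Rx@0 = +4004.9500 N
  Ry@0 = +1077.1610 N
  Ry@4 = -296.4410 N

-1163.626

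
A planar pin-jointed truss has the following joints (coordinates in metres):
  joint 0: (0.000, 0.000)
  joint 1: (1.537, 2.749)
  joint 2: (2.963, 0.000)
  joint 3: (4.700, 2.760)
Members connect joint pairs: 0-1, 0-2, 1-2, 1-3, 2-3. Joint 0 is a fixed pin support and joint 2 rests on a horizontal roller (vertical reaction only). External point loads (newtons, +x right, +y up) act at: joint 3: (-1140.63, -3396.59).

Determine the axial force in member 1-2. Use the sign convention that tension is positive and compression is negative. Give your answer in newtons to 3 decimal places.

-1042.300

N=4 nodes, M=5 members, R=3 reactions → 2N=8, M+R=8
member 0 (0-1): L=3.1495, (cx,cy)=(0.4880,0.8728)
member 1 (0-2): L=2.9630, (cx,cy)=(1.0000,0.0000)
member 2 (1-2): L=3.0968, (cx,cy)=(0.4605,-0.8877)
member 3 (1-3): L=3.1630, (cx,cy)=(1.0000,0.0035)
member 4 (2-3): L=3.2611, (cx,cy)=(0.5326,0.8463)
solve A·x = −loads:
  F[0-1] = +1064.0027 N (tension)
  F[0-2] = -1659.8777 N (compression)
  F[1-2] = -1042.3000 N (compression)
  F[1-3] = +999.1995 N (tension)
  F[2-3] = -4017.3730 N (compression)
  Rx@0 = +1140.6300 N
  Ry@0 = -928.7000 N
  Ry@2 = +4325.2900 N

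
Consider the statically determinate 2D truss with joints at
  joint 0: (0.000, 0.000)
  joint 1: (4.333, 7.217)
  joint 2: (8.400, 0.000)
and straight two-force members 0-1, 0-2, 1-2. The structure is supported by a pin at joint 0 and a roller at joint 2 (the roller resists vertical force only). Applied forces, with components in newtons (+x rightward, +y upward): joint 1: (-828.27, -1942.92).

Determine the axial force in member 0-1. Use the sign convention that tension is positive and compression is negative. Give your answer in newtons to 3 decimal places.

N=3 nodes, M=3 members, R=3 reactions → 2N=6, M+R=6
member 0 (0-1): L=8.4178, (cx,cy)=(0.5147,0.8573)
member 1 (0-2): L=8.4000, (cx,cy)=(1.0000,0.0000)
member 2 (1-2): L=8.2841, (cx,cy)=(0.4909,-0.8712)
solve A·x = −loads:
  F[0-1] = -1927.2485 N (compression)
  F[0-2] = +163.7625 N (tension)
  F[1-2] = -333.5672 N (compression)
  Rx@0 = +828.2700 N
  Ry@0 = +1652.3191 N
  Ry@2 = +290.6009 N

-1927.249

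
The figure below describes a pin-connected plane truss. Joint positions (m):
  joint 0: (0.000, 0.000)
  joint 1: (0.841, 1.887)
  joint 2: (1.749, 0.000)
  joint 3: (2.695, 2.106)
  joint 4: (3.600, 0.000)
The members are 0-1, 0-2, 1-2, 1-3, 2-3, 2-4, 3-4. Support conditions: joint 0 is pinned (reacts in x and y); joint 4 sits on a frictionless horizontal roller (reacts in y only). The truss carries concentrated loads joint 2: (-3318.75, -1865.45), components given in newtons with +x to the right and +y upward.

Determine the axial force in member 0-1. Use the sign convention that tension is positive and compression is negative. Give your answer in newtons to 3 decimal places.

N=5 nodes, M=7 members, R=3 reactions → 2N=10, M+R=10
member 0 (0-1): L=2.0659, (cx,cy)=(0.4071,0.9134)
member 1 (0-2): L=1.7490, (cx,cy)=(1.0000,0.0000)
member 2 (1-2): L=2.0941, (cx,cy)=(0.4336,-0.9011)
member 3 (1-3): L=1.8669, (cx,cy)=(0.9931,0.1173)
member 4 (2-3): L=2.3087, (cx,cy)=(0.4098,0.9122)
member 5 (2-4): L=1.8510, (cx,cy)=(1.0000,0.0000)
member 6 (3-4): L=2.2922, (cx,cy)=(0.3948,-0.9188)
solve A·x = −loads:
  F[0-1] = -1050.0993 N (compression)
  F[0-2] = -2891.2741 N (compression)
  F[1-2] = +954.1479 N (tension)
  F[1-3] = -847.0429 N (compression)
  F[2-3] = +1102.4618 N (tension)
  F[2-4] = +389.4585 N (tension)
  F[3-4] = -986.4348 N (compression)
  Rx@0 = +3318.7500 N
  Ry@0 = +959.1522 N
  Ry@4 = +906.2978 N

-1050.099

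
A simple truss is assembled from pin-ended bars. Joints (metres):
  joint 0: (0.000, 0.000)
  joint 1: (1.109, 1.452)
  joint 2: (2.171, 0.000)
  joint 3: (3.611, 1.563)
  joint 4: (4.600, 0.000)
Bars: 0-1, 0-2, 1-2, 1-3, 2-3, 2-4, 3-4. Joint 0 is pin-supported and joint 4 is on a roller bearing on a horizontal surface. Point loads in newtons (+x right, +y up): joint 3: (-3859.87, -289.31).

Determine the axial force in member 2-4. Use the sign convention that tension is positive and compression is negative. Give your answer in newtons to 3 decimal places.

N=5 nodes, M=7 members, R=3 reactions → 2N=10, M+R=10
member 0 (0-1): L=1.8271, (cx,cy)=(0.6070,0.7947)
member 1 (0-2): L=2.1710, (cx,cy)=(1.0000,0.0000)
member 2 (1-2): L=1.7989, (cx,cy)=(0.5904,-0.8071)
member 3 (1-3): L=2.5045, (cx,cy)=(0.9990,0.0443)
member 4 (2-3): L=2.1252, (cx,cy)=(0.6776,0.7355)
member 5 (2-4): L=2.4290, (cx,cy)=(1.0000,0.0000)
member 6 (3-4): L=1.8496, (cx,cy)=(0.5347,-0.8450)
solve A·x = −loads:
  F[0-1] = -1728.5673 N (compression)
  F[0-2] = -2810.6595 N (compression)
  F[1-2] = +1592.5973 N (tension)
  F[1-3] = -1991.3588 N (compression)
  F[2-3] = -1747.8483 N (compression)
  F[2-4] = -686.1675 N (compression)
  F[3-4] = +1283.2643 N (tension)
  Rx@0 = +3859.8700 N
  Ry@0 = +1373.7183 N
  Ry@4 = -1084.4083 N

-686.168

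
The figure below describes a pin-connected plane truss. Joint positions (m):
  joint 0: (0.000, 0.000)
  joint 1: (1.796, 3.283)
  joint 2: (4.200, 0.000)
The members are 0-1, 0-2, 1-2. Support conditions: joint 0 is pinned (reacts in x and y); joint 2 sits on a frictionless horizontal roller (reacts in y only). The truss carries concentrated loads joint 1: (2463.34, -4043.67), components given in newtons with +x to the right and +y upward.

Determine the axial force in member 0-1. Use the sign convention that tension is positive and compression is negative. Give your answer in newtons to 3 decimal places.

-443.415

N=3 nodes, M=3 members, R=3 reactions → 2N=6, M+R=6
member 0 (0-1): L=3.7422, (cx,cy)=(0.4799,0.8773)
member 1 (0-2): L=4.2000, (cx,cy)=(1.0000,0.0000)
member 2 (1-2): L=4.0691, (cx,cy)=(0.5908,-0.8068)
solve A·x = −loads:
  F[0-1] = -443.4148 N (compression)
  F[0-2] = +2676.1515 N (tension)
  F[1-2] = -4529.7168 N (compression)
  Rx@0 = -2463.3400 N
  Ry@0 = +389.0089 N
  Ry@2 = +3654.6611 N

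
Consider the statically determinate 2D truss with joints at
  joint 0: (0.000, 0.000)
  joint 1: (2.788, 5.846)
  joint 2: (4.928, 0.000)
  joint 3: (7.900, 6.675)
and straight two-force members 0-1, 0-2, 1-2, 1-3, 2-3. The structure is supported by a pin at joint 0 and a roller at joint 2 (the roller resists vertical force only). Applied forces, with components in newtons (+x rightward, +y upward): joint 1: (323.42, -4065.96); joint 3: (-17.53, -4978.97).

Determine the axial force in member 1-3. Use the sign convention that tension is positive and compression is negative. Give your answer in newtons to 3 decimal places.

2401.450

N=4 nodes, M=5 members, R=3 reactions → 2N=8, M+R=8
member 0 (0-1): L=6.4768, (cx,cy)=(0.4305,0.9026)
member 1 (0-2): L=4.9280, (cx,cy)=(1.0000,0.0000)
member 2 (1-2): L=6.2254, (cx,cy)=(0.3438,-0.9391)
member 3 (1-3): L=5.1788, (cx,cy)=(0.9871,0.1601)
member 4 (2-3): L=7.3067, (cx,cy)=(0.4067,0.9135)
solve A·x = −loads:
  F[0-1] = +1769.3215 N (tension)
  F[0-2] = -455.7337 N (compression)
  F[1-2] = -5621.1030 N (compression)
  F[1-3] = +2401.4496 N (tension)
  F[2-3] = -5870.9880 N (compression)
  Rx@0 = -305.8900 N
  Ry@0 = -1597.0059 N
  Ry@2 = +10641.9359 N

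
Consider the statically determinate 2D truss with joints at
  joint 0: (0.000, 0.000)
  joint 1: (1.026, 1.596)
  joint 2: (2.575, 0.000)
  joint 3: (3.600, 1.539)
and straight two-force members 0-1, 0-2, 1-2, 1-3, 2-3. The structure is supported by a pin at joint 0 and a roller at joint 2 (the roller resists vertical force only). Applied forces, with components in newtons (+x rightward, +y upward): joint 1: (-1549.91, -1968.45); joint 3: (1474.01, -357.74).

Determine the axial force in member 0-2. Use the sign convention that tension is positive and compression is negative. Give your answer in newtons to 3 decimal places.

644.999

N=4 nodes, M=5 members, R=3 reactions → 2N=8, M+R=8
member 0 (0-1): L=1.8973, (cx,cy)=(0.5408,0.8412)
member 1 (0-2): L=2.5750, (cx,cy)=(1.0000,0.0000)
member 2 (1-2): L=2.2241, (cx,cy)=(0.6965,-0.7176)
member 3 (1-3): L=2.5746, (cx,cy)=(0.9998,-0.0221)
member 4 (2-3): L=1.8491, (cx,cy)=(0.5543,0.8323)
solve A·x = −loads:
  F[0-1] = -1333.1276 N (compression)
  F[0-2] = +644.9989 N (tension)
  F[1-2] = -1232.4771 N (compression)
  F[1-3] = +1687.7980 N (tension)
  F[2-3] = -384.9258 N (compression)
  Rx@0 = +75.9000 N
  Ry@0 = +1121.3983 N
  Ry@2 = +1204.7917 N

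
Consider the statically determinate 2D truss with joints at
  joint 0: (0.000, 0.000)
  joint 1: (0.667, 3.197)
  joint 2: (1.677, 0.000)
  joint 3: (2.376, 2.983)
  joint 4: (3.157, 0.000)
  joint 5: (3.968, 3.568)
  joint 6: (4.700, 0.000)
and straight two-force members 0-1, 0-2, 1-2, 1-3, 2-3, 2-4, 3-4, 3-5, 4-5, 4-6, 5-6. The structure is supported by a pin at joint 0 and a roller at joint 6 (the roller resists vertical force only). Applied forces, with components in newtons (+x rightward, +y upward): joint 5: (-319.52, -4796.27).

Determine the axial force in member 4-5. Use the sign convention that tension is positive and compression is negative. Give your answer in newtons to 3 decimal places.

N=7 nodes, M=11 members, R=3 reactions → 2N=14, M+R=14
member 0 (0-1): L=3.2658, (cx,cy)=(0.2042,0.9789)
member 1 (0-2): L=1.6770, (cx,cy)=(1.0000,0.0000)
member 2 (1-2): L=3.3527, (cx,cy)=(0.3012,-0.9535)
member 3 (1-3): L=1.7223, (cx,cy)=(0.9923,-0.1242)
member 4 (2-3): L=3.0638, (cx,cy)=(0.2281,0.9736)
member 5 (2-4): L=1.4800, (cx,cy)=(1.0000,0.0000)
member 6 (3-4): L=3.0835, (cx,cy)=(0.2533,-0.9674)
member 7 (3-5): L=1.6961, (cx,cy)=(0.9386,0.3449)
member 8 (4-5): L=3.6590, (cx,cy)=(0.2216,0.9751)
member 9 (4-6): L=1.5430, (cx,cy)=(1.0000,0.0000)
member 10 (5-6): L=3.6423, (cx,cy)=(0.2010,-0.9796)
solve A·x = −loads:
  F[0-1] = -1010.8640 N (compression)
  F[0-2] = -113.0657 N (compression)
  F[1-2] = +1108.7371 N (tension)
  F[1-3] = -544.6771 N (compression)
  F[2-3] = -1085.8707 N (compression)
  F[2-4] = +468.6754 N (tension)
  F[3-4] = +660.0175 N (tension)
  F[3-5] = -1017.8237 N (compression)
  F[4-5] = -654.7824 N (compression)
  F[4-6] = +780.9737 N (tension)
  F[5-6] = -3885.9986 N (compression)
  Rx@0 = +319.5200 N
  Ry@0 = +989.5568 N
  Ry@6 = +3806.7132 N

-654.782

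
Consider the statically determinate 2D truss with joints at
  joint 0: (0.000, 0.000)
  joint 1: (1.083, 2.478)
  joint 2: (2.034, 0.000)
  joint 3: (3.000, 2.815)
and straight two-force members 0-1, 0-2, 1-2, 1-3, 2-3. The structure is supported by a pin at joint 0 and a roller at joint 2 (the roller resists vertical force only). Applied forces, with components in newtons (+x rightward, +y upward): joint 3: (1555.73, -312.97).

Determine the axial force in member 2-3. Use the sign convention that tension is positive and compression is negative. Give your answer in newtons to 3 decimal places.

N=4 nodes, M=5 members, R=3 reactions → 2N=8, M+R=8
member 0 (0-1): L=2.7043, (cx,cy)=(0.4005,0.9163)
member 1 (0-2): L=2.0340, (cx,cy)=(1.0000,0.0000)
member 2 (1-2): L=2.6542, (cx,cy)=(0.3583,-0.9336)
member 3 (1-3): L=1.9464, (cx,cy)=(0.9849,0.1731)
member 4 (2-3): L=2.9761, (cx,cy)=(0.3246,0.9459)
solve A·x = −loads:
  F[0-1] = +2511.9502 N (tension)
  F[0-2] = +549.7702 N (tension)
  F[1-2] = -2132.1427 N (compression)
  F[1-3] = +1797.0413 N (tension)
  F[2-3] = -659.8357 N (compression)
  Rx@0 = -1555.7300 N
  Ry@0 = -2301.7252 N
  Ry@2 = +2614.6952 N

-659.836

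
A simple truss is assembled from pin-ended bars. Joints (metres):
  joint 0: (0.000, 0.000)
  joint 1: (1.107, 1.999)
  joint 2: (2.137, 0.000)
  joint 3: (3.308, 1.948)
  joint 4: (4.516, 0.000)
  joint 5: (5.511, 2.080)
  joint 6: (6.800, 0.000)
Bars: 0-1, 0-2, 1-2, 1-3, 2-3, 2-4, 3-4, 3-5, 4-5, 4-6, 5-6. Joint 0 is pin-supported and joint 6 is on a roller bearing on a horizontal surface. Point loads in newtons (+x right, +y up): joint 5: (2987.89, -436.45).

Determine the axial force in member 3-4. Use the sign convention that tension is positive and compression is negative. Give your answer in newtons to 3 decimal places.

-847.068

N=7 nodes, M=11 members, R=3 reactions → 2N=14, M+R=14
member 0 (0-1): L=2.2850, (cx,cy)=(0.4845,0.8748)
member 1 (0-2): L=2.1370, (cx,cy)=(1.0000,0.0000)
member 2 (1-2): L=2.2488, (cx,cy)=(0.4580,-0.8889)
member 3 (1-3): L=2.2016, (cx,cy)=(0.9997,-0.0232)
member 4 (2-3): L=2.2729, (cx,cy)=(0.5152,0.8571)
member 5 (2-4): L=2.3790, (cx,cy)=(1.0000,0.0000)
member 6 (3-4): L=2.2922, (cx,cy)=(0.5270,-0.8499)
member 7 (3-5): L=2.2070, (cx,cy)=(0.9982,0.0598)
member 8 (4-5): L=2.3057, (cx,cy)=(0.4315,0.9021)
member 9 (4-6): L=2.2840, (cx,cy)=(1.0000,0.0000)
member 10 (5-6): L=2.4470, (cx,cy)=(0.5268,-0.8500)
solve A·x = −loads:
  F[0-1] = +950.1528 N (tension)
  F[0-2] = +2527.5852 N (tension)
  F[1-2] = -958.5036 N (compression)
  F[1-3] = +899.5707 N (tension)
  F[2-3] = +994.1462 N (tension)
  F[2-4] = +1576.3693 N (tension)
  F[3-4] = -847.0677 N (compression)
  F[3-5] = +1861.2705 N (tension)
  F[4-5] = +798.0128 N (tension)
  F[4-6] = +785.5835 N (tension)
  F[5-6] = -1491.3427 N (compression)
  Rx@0 = -2987.8900 N
  Ry@0 = -831.2099 N
  Ry@6 = +1267.6599 N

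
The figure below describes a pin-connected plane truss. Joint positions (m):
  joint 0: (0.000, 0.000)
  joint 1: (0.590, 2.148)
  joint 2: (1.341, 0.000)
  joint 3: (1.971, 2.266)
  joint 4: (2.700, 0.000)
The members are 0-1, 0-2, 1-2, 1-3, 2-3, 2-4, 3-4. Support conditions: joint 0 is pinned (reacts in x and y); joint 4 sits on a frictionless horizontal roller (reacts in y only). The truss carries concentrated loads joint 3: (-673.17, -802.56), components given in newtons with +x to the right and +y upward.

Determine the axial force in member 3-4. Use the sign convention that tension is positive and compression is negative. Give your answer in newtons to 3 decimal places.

N=5 nodes, M=7 members, R=3 reactions → 2N=10, M+R=10
member 0 (0-1): L=2.2276, (cx,cy)=(0.2649,0.9643)
member 1 (0-2): L=1.3410, (cx,cy)=(1.0000,0.0000)
member 2 (1-2): L=2.2755, (cx,cy)=(0.3300,-0.9440)
member 3 (1-3): L=1.3860, (cx,cy)=(0.9964,0.0851)
member 4 (2-3): L=2.3519, (cx,cy)=(0.2679,0.9635)
member 5 (2-4): L=1.3590, (cx,cy)=(1.0000,0.0000)
member 6 (3-4): L=2.3804, (cx,cy)=(0.3063,-0.9519)
solve A·x = −loads:
  F[0-1] = -810.6056 N (compression)
  F[0-2] = -458.4695 N (compression)
  F[1-2] = +785.1628 N (tension)
  F[1-3] = -475.5600 N (compression)
  F[2-3] = -769.2803 N (compression)
  F[2-4] = +6.7253 N (tension)
  F[3-4] = -21.9598 N (compression)
  Rx@0 = +673.1700 N
  Ry@0 = +781.6554 N
  Ry@4 = +20.9046 N

-21.960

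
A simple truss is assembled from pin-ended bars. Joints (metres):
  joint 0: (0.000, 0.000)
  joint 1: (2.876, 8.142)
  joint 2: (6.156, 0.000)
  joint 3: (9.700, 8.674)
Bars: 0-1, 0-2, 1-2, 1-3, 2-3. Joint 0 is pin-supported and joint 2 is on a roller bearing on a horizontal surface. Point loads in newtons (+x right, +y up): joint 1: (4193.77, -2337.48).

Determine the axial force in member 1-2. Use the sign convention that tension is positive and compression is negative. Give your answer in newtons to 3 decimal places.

-7157.221

N=4 nodes, M=5 members, R=3 reactions → 2N=8, M+R=8
member 0 (0-1): L=8.6350, (cx,cy)=(0.3331,0.9429)
member 1 (0-2): L=6.1560, (cx,cy)=(1.0000,0.0000)
member 2 (1-2): L=8.7778, (cx,cy)=(0.3737,-0.9276)
member 3 (1-3): L=6.8447, (cx,cy)=(0.9970,0.0777)
member 4 (2-3): L=9.3701, (cx,cy)=(0.3782,0.9257)
solve A·x = −loads:
  F[0-1] = +4561.7437 N (tension)
  F[0-2] = +2674.4246 N (tension)
  F[1-2] = -7157.2211 N (compression)
  F[1-3] = -0.0000 N (compression)
  F[2-3] = -0.0000 N (compression)
  Rx@0 = -4193.7700 N
  Ry@0 = -4301.2900 N
  Ry@2 = +6638.7700 N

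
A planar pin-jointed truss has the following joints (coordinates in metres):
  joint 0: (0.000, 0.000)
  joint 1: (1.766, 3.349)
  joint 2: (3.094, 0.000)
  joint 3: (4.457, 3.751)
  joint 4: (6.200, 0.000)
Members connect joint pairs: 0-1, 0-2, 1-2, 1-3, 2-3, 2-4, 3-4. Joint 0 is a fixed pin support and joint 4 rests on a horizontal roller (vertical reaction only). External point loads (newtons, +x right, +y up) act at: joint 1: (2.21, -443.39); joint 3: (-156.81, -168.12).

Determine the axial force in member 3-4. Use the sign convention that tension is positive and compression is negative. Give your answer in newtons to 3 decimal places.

N=5 nodes, M=7 members, R=3 reactions → 2N=10, M+R=10
member 0 (0-1): L=3.7861, (cx,cy)=(0.4664,0.8846)
member 1 (0-2): L=3.0940, (cx,cy)=(1.0000,0.0000)
member 2 (1-2): L=3.6027, (cx,cy)=(0.3686,-0.9296)
member 3 (1-3): L=2.7209, (cx,cy)=(0.9890,0.1477)
member 4 (2-3): L=3.9910, (cx,cy)=(0.3415,0.9399)
member 5 (2-4): L=3.1060, (cx,cy)=(1.0000,0.0000)
member 6 (3-4): L=4.1362, (cx,cy)=(0.4214,-0.9069)
solve A·x = −loads:
  F[0-1] = -517.8163 N (compression)
  F[0-2] = +86.9318 N (tension)
  F[1-2] = -22.1061 N (compression)
  F[1-3] = -238.2075 N (compression)
  F[2-3] = +21.8641 N (tension)
  F[2-4] = +71.3161 N (tension)
  F[3-4] = -169.2352 N (compression)
  Rx@0 = +154.6000 N
  Ry@0 = +458.0351 N
  Ry@4 = +153.4749 N

-169.235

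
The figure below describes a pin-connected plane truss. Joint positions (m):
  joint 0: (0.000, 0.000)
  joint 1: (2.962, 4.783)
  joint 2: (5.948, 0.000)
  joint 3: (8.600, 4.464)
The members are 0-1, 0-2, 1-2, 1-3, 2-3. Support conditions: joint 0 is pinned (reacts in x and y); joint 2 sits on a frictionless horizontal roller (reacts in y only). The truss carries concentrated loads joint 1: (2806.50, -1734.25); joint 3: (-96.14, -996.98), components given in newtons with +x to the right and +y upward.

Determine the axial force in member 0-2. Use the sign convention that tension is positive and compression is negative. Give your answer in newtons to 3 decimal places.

1621.333

N=4 nodes, M=5 members, R=3 reactions → 2N=8, M+R=8
member 0 (0-1): L=5.6259, (cx,cy)=(0.5265,0.8502)
member 1 (0-2): L=5.9480, (cx,cy)=(1.0000,0.0000)
member 2 (1-2): L=5.6386, (cx,cy)=(0.5296,-0.8483)
member 3 (1-3): L=5.6470, (cx,cy)=(0.9984,-0.0565)
member 4 (2-3): L=5.1923, (cx,cy)=(0.5108,0.8597)
solve A·x = −loads:
  F[0-1] = +2068.4463 N (tension)
  F[0-2] = +1621.3326 N (tension)
  F[1-2] = -4149.5852 N (compression)
  F[1-3] = +480.7845 N (tension)
  F[2-3] = -1128.0551 N (compression)
  Rx@0 = -2710.3600 N
  Ry@0 = -1758.5476 N
  Ry@2 = +4489.7776 N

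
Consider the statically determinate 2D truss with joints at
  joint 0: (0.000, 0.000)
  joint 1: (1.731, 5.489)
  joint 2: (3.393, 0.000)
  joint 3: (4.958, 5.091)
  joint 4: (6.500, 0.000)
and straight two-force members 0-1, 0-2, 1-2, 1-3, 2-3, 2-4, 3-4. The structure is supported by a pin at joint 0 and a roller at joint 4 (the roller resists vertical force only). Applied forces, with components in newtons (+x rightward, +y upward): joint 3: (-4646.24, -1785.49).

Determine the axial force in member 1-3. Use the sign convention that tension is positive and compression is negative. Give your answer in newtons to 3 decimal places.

N=5 nodes, M=7 members, R=3 reactions → 2N=10, M+R=10
member 0 (0-1): L=5.7555, (cx,cy)=(0.3008,0.9537)
member 1 (0-2): L=3.3930, (cx,cy)=(1.0000,0.0000)
member 2 (1-2): L=5.7351, (cx,cy)=(0.2898,-0.9571)
member 3 (1-3): L=3.2515, (cx,cy)=(0.9925,-0.1224)
member 4 (2-3): L=5.3261, (cx,cy)=(0.2938,0.9559)
member 5 (2-4): L=3.1070, (cx,cy)=(1.0000,0.0000)
member 6 (3-4): L=5.3194, (cx,cy)=(0.2899,-0.9571)
solve A·x = −loads:
  F[0-1] = -4259.8805 N (compression)
  F[0-2] = -3365.0505 N (compression)
  F[1-2] = +4580.9718 N (tension)
  F[1-3] = -2628.4961 N (compression)
  F[2-3] = -4586.8801 N (compression)
  F[2-4] = -689.7236 N (compression)
  F[3-4] = +2379.3239 N (tension)
  Rx@0 = +4646.2400 N
  Ry@0 = +4062.6513 N
  Ry@4 = -2277.1613 N

-2628.496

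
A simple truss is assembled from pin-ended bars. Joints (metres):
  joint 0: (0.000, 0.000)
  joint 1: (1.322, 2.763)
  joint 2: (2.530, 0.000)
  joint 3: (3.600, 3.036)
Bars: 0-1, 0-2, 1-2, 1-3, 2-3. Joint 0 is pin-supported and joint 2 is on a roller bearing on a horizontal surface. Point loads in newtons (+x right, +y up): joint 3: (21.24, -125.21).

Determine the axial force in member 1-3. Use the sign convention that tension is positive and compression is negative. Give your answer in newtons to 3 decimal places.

N=4 nodes, M=5 members, R=3 reactions → 2N=8, M+R=8
member 0 (0-1): L=3.0630, (cx,cy)=(0.4316,0.9021)
member 1 (0-2): L=2.5300, (cx,cy)=(1.0000,0.0000)
member 2 (1-2): L=3.0155, (cx,cy)=(0.4006,-0.9163)
member 3 (1-3): L=2.2943, (cx,cy)=(0.9929,0.1190)
member 4 (2-3): L=3.2190, (cx,cy)=(0.3324,0.9431)
solve A·x = −loads:
  F[0-1] = +86.9590 N (tension)
  F[0-2] = -16.2920 N (compression)
  F[1-2] = -76.6849 N (compression)
  F[1-3] = +68.7398 N (tension)
  F[2-3] = -141.4313 N (compression)
  Rx@0 = -21.2400 N
  Ry@0 = -78.4424 N
  Ry@2 = +203.6524 N

68.740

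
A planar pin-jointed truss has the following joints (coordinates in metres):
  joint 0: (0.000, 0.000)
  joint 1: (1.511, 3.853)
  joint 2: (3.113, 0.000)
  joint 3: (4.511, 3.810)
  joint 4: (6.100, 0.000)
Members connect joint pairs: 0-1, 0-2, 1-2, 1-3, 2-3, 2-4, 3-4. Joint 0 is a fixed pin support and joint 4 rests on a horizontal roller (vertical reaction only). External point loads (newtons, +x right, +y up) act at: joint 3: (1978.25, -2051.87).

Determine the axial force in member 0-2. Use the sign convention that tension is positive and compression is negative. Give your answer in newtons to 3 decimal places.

N=5 nodes, M=7 members, R=3 reactions → 2N=10, M+R=10
member 0 (0-1): L=4.1387, (cx,cy)=(0.3651,0.9310)
member 1 (0-2): L=3.1130, (cx,cy)=(1.0000,0.0000)
member 2 (1-2): L=4.1728, (cx,cy)=(0.3839,-0.9234)
member 3 (1-3): L=3.0003, (cx,cy)=(0.9999,-0.0143)
member 4 (2-3): L=4.0584, (cx,cy)=(0.3445,0.9388)
member 5 (2-4): L=2.9870, (cx,cy)=(1.0000,0.0000)
member 6 (3-4): L=4.1281, (cx,cy)=(0.3849,-0.9229)
solve A·x = −loads:
  F[0-1] = +753.0844 N (tension)
  F[0-2] = +1703.3052 N (tension)
  F[1-2] = -768.1319 N (compression)
  F[1-3] = +569.9027 N (tension)
  F[2-3] = +755.5075 N (tension)
  F[2-4] = +1148.1548 N (tension)
  F[3-4] = -2982.8014 N (compression)
  Rx@0 = -1978.2500 N
  Ry@0 = -701.1002 N
  Ry@4 = +2752.9702 N

1703.305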